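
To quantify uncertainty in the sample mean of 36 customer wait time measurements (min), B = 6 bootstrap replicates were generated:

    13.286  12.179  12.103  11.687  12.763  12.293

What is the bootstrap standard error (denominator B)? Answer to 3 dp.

SE* = 0.512

Bootstrap SE is the standard deviation of the 6 replicate means.
Mean of replicates: (13.286 + 12.179 + 12.103 + 11.687 + 12.763 + 12.293) / 6 = 74.3110 / 6 = 12.3852
Sum of squared deviations: (+0.9008)² + (−0.2062)² + (−0.2822)² + (−0.6982)² + (+0.3778)² + (−0.0922)² = 1.5723
Variance = 1.5723 / 6 = 0.2621
SE* = √0.2621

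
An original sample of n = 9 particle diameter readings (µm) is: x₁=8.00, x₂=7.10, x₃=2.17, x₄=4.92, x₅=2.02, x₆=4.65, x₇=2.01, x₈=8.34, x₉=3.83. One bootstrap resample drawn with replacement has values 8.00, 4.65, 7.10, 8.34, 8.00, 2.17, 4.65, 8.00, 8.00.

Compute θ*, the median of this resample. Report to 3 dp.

Sorted: 2.17, 4.65, 4.65, 7.10, 8.00, 8.00, 8.00, 8.00, 8.34
Median = middle value = 8.000

θ* = 8.000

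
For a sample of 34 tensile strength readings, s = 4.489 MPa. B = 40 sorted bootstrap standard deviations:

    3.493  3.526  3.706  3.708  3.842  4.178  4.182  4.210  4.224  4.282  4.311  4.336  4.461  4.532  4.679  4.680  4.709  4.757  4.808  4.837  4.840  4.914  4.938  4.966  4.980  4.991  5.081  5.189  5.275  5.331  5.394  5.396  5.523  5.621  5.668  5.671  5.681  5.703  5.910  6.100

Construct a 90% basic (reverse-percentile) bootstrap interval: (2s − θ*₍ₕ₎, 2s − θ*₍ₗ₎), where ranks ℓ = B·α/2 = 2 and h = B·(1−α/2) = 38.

(3.275, 5.452)

Percentile endpoints at ranks 2 and 38: θ*₍2₎ = 3.526, θ*₍38₎ = 5.703.
Basic interval reflects these around s:
  lower = 2 × 4.489 − 5.703 = 3.275
  upper = 2 × 4.489 − 3.526 = 5.452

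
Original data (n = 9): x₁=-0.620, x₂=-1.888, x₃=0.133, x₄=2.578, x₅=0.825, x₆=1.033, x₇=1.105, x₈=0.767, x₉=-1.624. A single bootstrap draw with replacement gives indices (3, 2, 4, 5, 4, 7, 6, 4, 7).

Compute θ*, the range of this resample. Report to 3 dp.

θ* = 4.466

Resample values: 0.133, -1.888, 2.578, 0.825, 2.578, 1.105, 1.033, 2.578, 1.105.
Range = 2.578 − -1.888 = 4.466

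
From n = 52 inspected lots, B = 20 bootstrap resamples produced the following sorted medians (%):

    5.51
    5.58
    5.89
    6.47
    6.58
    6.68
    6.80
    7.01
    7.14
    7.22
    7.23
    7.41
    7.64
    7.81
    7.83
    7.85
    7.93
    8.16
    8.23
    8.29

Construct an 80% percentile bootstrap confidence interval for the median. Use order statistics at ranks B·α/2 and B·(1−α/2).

(5.58, 8.16)

α = 0.20; lower rank = 20 × 0.100 = 2; upper rank = 20 × 0.900 = 18.
The 2nd smallest replicate is 5.58; the 18th is 8.16.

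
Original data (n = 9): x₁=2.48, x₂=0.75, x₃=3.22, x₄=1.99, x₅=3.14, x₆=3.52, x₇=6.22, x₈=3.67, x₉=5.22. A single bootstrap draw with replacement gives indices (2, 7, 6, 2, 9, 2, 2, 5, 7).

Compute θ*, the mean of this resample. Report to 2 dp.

Resample values: 0.75, 6.22, 3.52, 0.75, 5.22, 0.75, 0.75, 3.14, 6.22.
Mean = (0.75 + 6.22 + 3.52 + 0.75 + 5.22 + 0.75 + 0.75 + 3.14 + 6.22) / 9 = 27.320 / 9 = 3.04

θ* = 3.04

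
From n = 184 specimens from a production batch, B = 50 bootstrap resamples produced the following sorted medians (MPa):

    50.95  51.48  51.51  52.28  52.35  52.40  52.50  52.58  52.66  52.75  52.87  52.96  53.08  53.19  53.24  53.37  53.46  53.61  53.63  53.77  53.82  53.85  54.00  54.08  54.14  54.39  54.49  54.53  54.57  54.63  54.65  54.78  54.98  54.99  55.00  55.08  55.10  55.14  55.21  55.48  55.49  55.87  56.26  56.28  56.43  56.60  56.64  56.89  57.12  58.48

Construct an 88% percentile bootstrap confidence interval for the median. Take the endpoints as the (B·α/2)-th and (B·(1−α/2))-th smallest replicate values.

α = 0.12; lower rank = 50 × 0.060 = 3; upper rank = 50 × 0.940 = 47.
The 3rd smallest replicate is 51.51; the 47th is 56.64.

(51.51, 56.64)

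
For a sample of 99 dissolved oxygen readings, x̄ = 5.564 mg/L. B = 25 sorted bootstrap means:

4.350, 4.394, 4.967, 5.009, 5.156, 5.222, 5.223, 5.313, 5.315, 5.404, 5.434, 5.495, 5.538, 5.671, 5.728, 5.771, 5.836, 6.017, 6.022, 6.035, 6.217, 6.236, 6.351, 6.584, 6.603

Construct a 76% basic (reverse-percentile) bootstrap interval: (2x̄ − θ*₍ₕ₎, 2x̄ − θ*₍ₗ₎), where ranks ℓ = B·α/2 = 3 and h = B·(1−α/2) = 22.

(4.892, 6.161)

Percentile endpoints at ranks 3 and 22: θ*₍3₎ = 4.967, θ*₍22₎ = 6.236.
Basic interval reflects these around x̄:
  lower = 2 × 5.564 − 6.236 = 4.892
  upper = 2 × 5.564 − 4.967 = 6.161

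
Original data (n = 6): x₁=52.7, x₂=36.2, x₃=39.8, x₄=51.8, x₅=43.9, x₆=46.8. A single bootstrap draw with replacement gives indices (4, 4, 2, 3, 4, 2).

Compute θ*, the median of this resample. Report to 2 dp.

θ* = 45.80

Resample values: 51.8, 51.8, 36.2, 39.8, 51.8, 36.2.
Sorted: 36.2, 36.2, 39.8, 51.8, 51.8, 51.8
Median = average of the two middle values = 45.80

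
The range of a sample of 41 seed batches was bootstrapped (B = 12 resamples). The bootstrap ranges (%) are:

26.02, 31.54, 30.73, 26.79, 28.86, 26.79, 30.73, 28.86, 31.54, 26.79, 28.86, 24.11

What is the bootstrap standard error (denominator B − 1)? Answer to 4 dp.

SE* = 2.3932

Bootstrap SE is the standard deviation of the 12 replicate ranges.
Mean of replicates: (26.02 + 31.54 + 30.73 + 26.79 + 28.86 + 26.79 + 30.73 + 28.86 + 31.54 + 26.79 + 28.86 + 24.11) / 12 = 341.62000 / 12 = 28.46833
Sum of squared deviations: (−2.44833)² + (+3.07167)² + (+2.26167)² + (−1.67833)² + (+0.39167)² + (−1.67833)² + (+2.26167)² + (+0.39167)² + (+3.07167)² + (−1.67833)² + (+0.39167)² + (−4.35833)² = 63.00057
Variance = 63.00057 / 11 = 5.72732
SE* = √5.72732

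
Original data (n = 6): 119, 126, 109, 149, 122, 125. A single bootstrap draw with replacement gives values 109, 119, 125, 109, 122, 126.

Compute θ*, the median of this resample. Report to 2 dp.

Sorted: 109, 109, 119, 122, 125, 126
Median = average of the two middle values = 120.50

θ* = 120.50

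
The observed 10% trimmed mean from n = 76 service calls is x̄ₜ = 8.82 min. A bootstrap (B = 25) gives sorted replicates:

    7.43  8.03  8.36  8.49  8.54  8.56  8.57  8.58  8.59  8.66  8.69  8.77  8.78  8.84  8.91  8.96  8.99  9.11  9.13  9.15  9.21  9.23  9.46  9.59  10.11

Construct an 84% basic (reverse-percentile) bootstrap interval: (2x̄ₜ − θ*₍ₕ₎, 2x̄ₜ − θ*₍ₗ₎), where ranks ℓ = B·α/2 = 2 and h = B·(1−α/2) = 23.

Percentile endpoints at ranks 2 and 23: θ*₍2₎ = 8.03, θ*₍23₎ = 9.46.
Basic interval reflects these around x̄ₜ:
  lower = 2 × 8.82 − 9.46 = 8.18
  upper = 2 × 8.82 − 8.03 = 9.61

(8.18, 9.61)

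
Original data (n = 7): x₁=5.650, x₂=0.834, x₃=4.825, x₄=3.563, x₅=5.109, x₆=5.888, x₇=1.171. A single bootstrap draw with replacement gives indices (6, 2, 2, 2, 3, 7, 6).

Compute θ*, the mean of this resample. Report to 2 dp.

Resample values: 5.888, 0.834, 0.834, 0.834, 4.825, 1.171, 5.888.
Mean = (5.888 + 0.834 + 0.834 + 0.834 + 4.825 + 1.171 + 5.888) / 7 = 20.2740 / 7 = 2.90

θ* = 2.90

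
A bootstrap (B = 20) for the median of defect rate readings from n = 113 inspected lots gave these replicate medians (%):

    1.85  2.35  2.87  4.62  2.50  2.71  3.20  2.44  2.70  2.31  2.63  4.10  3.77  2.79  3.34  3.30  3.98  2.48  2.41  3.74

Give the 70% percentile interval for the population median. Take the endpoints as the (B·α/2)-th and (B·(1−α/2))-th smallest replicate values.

(2.35, 3.77)

Sorted replicates: 1.85, 2.31, 2.35, 2.41, 2.44, 2.48, 2.50, 2.63, 2.70, 2.71, 2.79, 2.87, 3.20, 3.30, 3.34, 3.74, 3.77, 3.98, 4.10, 4.62
α = 0.30; lower rank = 20 × 0.150 = 3; upper rank = 20 × 0.850 = 17.
The 3rd smallest replicate is 2.35; the 17th is 3.77.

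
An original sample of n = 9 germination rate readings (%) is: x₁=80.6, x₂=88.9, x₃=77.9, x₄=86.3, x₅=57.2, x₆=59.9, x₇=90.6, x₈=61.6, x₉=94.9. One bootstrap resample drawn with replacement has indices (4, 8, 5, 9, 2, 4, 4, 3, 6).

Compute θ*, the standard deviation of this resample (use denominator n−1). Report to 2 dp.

θ* = 14.32

Resample values: 86.3, 61.6, 57.2, 94.9, 88.9, 86.3, 86.3, 77.9, 59.9.
Mean = 77.7000; sum of squared deviations = 1639.5000
s² = 1639.5000 / 8 = 204.9375
s = √204.9375 = 14.32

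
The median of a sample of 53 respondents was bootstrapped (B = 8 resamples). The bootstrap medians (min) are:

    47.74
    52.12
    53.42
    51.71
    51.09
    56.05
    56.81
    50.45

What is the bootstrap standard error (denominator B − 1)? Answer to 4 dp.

Bootstrap SE is the standard deviation of the 8 replicate medians.
Mean of replicates: (47.74 + 52.12 + 53.42 + 51.71 + 51.09 + 56.05 + 56.81 + 50.45) / 8 = 419.39000 / 8 = 52.42375
Sum of squared deviations: (−4.68375)² + (−0.30375)² + (+0.99625)² + (−0.71375)² + (−1.33375)² + (+3.62625)² + (+4.38625)² + (−1.97375)² = 61.59519
Variance = 61.59519 / 7 = 8.79931
SE* = √8.79931

SE* = 2.9664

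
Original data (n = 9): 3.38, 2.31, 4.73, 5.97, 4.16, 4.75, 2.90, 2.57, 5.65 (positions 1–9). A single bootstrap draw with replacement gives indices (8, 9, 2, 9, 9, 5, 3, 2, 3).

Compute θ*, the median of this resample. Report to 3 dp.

θ* = 4.730

Resample values: 2.57, 5.65, 2.31, 5.65, 5.65, 4.16, 4.73, 2.31, 4.73.
Sorted: 2.31, 2.31, 2.57, 4.16, 4.73, 4.73, 5.65, 5.65, 5.65
Median = middle value = 4.730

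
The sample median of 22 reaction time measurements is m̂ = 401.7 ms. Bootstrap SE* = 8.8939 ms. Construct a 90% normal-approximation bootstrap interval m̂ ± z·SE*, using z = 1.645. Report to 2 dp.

(387.07, 416.33)

Margin = 1.645 × 8.8939 = 14.630
Interval: 401.7 ± 14.630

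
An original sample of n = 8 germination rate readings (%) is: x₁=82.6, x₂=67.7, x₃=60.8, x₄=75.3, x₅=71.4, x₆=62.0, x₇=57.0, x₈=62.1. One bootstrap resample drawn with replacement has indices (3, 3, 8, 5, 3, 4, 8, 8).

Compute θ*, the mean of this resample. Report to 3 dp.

θ* = 64.425

Resample values: 60.8, 60.8, 62.1, 71.4, 60.8, 75.3, 62.1, 62.1.
Mean = (60.8 + 60.8 + 62.1 + 71.4 + 60.8 + 75.3 + 62.1 + 62.1) / 8 = 515.40 / 8 = 64.425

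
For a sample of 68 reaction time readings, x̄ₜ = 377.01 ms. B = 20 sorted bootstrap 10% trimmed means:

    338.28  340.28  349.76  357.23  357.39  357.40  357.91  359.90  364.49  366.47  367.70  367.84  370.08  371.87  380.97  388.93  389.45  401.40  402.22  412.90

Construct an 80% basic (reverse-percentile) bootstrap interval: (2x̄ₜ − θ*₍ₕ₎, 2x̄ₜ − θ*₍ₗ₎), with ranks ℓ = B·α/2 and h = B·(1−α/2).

Percentile endpoints at ranks 2 and 18: θ*₍2₎ = 340.28, θ*₍18₎ = 401.40.
Basic interval reflects these around x̄ₜ:
  lower = 2 × 377.01 − 401.40 = 352.62
  upper = 2 × 377.01 − 340.28 = 413.74

(352.62, 413.74)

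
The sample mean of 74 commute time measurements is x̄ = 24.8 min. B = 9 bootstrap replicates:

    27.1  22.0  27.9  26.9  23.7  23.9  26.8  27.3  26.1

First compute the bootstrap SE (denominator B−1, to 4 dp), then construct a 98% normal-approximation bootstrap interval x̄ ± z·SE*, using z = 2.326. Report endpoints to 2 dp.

Mean of replicates = 25.7444; sum of squared deviations = 33.0822; SE* = √(33.0822/8) = 2.0335
Margin = 2.326 × 2.0335 = 4.730
Interval: 24.8 ± 4.730

(20.07, 29.53)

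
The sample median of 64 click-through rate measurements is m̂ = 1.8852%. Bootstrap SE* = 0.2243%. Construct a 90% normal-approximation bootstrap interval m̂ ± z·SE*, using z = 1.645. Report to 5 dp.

Margin = 1.645 × 0.2243 = 0.368974
Interval: 1.8852 ± 0.368974

(1.51623, 2.25417)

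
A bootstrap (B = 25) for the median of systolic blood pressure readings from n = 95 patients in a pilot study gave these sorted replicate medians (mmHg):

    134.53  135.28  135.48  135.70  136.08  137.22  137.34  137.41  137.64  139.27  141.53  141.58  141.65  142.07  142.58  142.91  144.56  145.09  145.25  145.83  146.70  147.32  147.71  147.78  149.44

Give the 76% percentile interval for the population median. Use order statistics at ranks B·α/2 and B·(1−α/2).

(135.48, 147.32)

α = 0.24; lower rank = 25 × 0.120 = 3; upper rank = 25 × 0.880 = 22.
The 3rd smallest replicate is 135.48; the 22nd is 147.32.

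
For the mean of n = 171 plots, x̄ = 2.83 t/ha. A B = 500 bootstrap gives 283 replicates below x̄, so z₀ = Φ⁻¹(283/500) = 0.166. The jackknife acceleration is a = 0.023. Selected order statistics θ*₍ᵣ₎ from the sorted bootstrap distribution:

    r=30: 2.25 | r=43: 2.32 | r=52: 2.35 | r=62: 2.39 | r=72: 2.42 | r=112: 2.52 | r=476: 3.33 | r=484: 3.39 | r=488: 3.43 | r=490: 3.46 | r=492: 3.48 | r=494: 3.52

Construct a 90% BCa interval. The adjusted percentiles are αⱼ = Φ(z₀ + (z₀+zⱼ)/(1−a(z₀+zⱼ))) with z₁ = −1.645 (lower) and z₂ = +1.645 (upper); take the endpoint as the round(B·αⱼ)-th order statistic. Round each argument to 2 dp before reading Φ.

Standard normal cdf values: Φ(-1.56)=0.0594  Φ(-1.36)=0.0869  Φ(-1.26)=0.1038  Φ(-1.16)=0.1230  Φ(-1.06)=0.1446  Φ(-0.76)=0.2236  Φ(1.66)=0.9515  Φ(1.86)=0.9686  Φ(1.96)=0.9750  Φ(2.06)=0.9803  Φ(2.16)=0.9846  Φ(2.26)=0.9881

(2.35, 3.46)

Lower: z₀ + z₁ = 0.166 + (-1.645) = -1.479; 1 − a(z₀+z₁) = 1 − (0.023)(-1.479) = 1.0340; argument = 0.166 + (-1.479)/1.0340 = -1.2643 → -1.26.
α₁ = Φ(-1.26) = 0.1038; rank = round(500 × 0.1038) = 52; θ*₍52₎ = 2.35.
Upper: z₀ + z₂ = 1.811; 1 − a(z₀+z₂) = 0.9583; argument = 2.0557 → 2.06; α₂ = 0.9803; rank = 490; θ*₍490₎ = 3.46.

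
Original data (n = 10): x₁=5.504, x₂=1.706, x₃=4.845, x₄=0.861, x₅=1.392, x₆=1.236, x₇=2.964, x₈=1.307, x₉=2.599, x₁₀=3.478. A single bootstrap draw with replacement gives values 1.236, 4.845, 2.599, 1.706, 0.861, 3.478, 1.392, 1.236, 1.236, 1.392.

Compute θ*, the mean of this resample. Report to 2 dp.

Mean = (1.236 + 4.845 + 2.599 + 1.706 + 0.861 + 3.478 + 1.392 + 1.236 + 1.236 + 1.392) / 10 = 19.9810 / 10 = 2.00

θ* = 2.00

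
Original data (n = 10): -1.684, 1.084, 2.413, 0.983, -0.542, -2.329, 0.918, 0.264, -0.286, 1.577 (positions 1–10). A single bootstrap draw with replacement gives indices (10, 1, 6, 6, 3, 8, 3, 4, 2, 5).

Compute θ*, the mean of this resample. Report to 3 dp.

θ* = 0.185

Resample values: 1.577, -1.684, -2.329, -2.329, 2.413, 0.264, 2.413, 0.983, 1.084, -0.542.
Mean = (1.577 + (-1.684) + (-2.329) + (-2.329) + 2.413 + 0.264 + 2.413 + 0.983 + 1.084 + (-0.542)) / 10 = 1.8500 / 10 = 0.185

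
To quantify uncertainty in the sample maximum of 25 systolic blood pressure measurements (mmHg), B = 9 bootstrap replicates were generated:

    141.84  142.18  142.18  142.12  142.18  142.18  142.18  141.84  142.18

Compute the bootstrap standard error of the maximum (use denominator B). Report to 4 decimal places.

Bootstrap SE is the standard deviation of the 9 replicate maximums.
Mean of replicates: (141.84 + 142.18 + 142.18 + 142.12 + 142.18 + 142.18 + 142.18 + 141.84 + 142.18) / 9 = 1278.88000 / 9 = 142.09778
Sum of squared deviations: (−0.25778)² + (+0.08222)² + (+0.08222)² + (+0.02222)² + (+0.08222)² + (+0.08222)² + (+0.08222)² + (−0.25778)² + (+0.08222)² = 0.17396
Variance = 0.17396 / 9 = 0.01933
SE* = √0.01933

SE* = 0.1390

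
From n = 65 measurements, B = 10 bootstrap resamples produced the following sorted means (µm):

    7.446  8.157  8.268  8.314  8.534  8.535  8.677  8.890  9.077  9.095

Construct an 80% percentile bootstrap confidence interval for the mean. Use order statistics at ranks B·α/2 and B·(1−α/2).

α = 0.20; lower rank = 10 × 0.100 = 1; upper rank = 10 × 0.900 = 9.
The 1st smallest replicate is 7.446; the 9th is 9.077.

(7.446, 9.077)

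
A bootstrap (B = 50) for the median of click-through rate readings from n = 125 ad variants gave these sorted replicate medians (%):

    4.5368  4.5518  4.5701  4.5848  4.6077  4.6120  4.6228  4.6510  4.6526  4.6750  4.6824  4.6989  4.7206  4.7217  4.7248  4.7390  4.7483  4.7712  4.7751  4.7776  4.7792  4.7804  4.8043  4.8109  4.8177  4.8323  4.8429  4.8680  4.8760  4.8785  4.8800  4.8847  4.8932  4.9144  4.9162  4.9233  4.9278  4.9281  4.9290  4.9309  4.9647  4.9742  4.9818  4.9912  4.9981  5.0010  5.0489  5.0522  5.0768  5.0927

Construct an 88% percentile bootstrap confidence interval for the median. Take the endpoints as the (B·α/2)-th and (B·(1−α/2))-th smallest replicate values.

α = 0.12; lower rank = 50 × 0.060 = 3; upper rank = 50 × 0.940 = 47.
The 3rd smallest replicate is 4.5701; the 47th is 5.0489.

(4.5701, 5.0489)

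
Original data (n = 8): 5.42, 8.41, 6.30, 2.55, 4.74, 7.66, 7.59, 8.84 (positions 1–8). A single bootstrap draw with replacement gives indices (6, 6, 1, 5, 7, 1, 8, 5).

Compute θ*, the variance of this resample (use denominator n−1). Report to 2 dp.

Resample values: 7.66, 7.66, 5.42, 4.74, 7.59, 5.42, 8.84, 4.74.
Mean = 6.5088; sum of squared deviations = 17.8823
s² = 17.8823 / 7 = 2.5546

θ* = 2.55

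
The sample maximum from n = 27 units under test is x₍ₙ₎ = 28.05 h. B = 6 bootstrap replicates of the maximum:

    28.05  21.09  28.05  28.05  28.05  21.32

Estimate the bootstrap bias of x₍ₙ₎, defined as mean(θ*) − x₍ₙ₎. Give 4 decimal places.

bias = −2.2817

mean(θ*) = (28.05 + 21.09 + 28.05 + 28.05 + 28.05 + 21.32) / 6 = 25.76833
bias = 25.76833 − 28.05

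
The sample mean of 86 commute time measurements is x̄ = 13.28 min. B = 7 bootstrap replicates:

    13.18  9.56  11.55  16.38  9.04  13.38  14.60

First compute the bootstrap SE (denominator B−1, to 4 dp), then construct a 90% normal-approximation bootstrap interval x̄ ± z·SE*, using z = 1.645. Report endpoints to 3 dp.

(8.917, 17.643)

Mean of replicates = 12.5271; sum of squared deviations = 42.2137; SE* = √(42.2137/6) = 2.6525
Margin = 1.645 × 2.6525 = 4.3634
Interval: 13.28 ± 4.3634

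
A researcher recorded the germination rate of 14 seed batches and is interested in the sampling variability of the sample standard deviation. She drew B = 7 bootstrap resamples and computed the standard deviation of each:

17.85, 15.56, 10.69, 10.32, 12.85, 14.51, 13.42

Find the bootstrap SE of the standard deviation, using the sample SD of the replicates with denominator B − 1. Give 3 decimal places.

Bootstrap SE is the standard deviation of the 7 replicate standard deviations.
Mean of replicates: (17.85 + 15.56 + 10.69 + 10.32 + 12.85 + 14.51 + 13.42) / 7 = 95.2000 / 7 = 13.6000
Sum of squared deviations: (+4.2500)² + (+1.9600)² + (−2.9100)² + (−3.2800)² + (−0.7500)² + (+0.9100)² + (−0.1800)² = 42.5536
Variance = 42.5536 / 6 = 7.0923
SE* = √7.0923

SE* = 2.663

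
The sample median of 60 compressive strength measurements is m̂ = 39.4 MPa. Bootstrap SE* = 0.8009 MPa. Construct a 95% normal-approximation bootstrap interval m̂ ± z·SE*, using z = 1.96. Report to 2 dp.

Margin = 1.96 × 0.8009 = 1.570
Interval: 39.4 ± 1.570

(37.83, 40.97)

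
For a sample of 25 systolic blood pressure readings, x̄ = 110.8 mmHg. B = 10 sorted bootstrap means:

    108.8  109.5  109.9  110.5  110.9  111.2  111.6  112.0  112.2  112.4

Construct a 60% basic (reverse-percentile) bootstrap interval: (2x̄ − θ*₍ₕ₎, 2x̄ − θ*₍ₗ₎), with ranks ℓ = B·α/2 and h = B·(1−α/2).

(109.6, 112.1)

Percentile endpoints at ranks 2 and 8: θ*₍2₎ = 109.5, θ*₍8₎ = 112.0.
Basic interval reflects these around x̄:
  lower = 2 × 110.8 − 112.0 = 109.6
  upper = 2 × 110.8 − 109.5 = 112.1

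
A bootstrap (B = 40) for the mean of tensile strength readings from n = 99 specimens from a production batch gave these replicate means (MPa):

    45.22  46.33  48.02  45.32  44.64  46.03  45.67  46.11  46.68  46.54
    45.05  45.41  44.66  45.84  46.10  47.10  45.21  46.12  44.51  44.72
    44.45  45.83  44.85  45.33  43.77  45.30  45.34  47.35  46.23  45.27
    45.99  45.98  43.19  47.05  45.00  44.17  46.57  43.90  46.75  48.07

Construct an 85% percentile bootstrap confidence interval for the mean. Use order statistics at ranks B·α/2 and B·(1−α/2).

Sorted replicates: 43.19, 43.77, 43.90, 44.17, 44.45, 44.51, 44.64, 44.66, 44.72, 44.85, 45.00, 45.05, 45.21, 45.22, 45.27, 45.30, 45.32, 45.33, 45.34, 45.41, 45.67, 45.83, 45.84, 45.98, 45.99, 46.03, 46.10, 46.11, 46.12, 46.23, 46.33, 46.54, 46.57, 46.68, 46.75, 47.05, 47.10, 47.35, 48.02, 48.07
α = 0.15; lower rank = 40 × 0.075 = 3; upper rank = 40 × 0.925 = 37.
The 3rd smallest replicate is 43.90; the 37th is 47.10.

(43.90, 47.10)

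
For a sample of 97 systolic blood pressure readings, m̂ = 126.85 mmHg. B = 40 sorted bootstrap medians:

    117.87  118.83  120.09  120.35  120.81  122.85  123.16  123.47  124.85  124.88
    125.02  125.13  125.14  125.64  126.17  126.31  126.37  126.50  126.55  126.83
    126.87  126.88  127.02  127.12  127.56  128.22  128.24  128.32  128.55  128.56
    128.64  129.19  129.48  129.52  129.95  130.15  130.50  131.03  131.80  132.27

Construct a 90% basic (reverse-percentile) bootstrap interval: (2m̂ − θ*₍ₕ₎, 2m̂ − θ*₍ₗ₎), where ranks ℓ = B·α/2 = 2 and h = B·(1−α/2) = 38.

Percentile endpoints at ranks 2 and 38: θ*₍2₎ = 118.83, θ*₍38₎ = 131.03.
Basic interval reflects these around m̂:
  lower = 2 × 126.85 − 131.03 = 122.67
  upper = 2 × 126.85 − 118.83 = 134.87

(122.67, 134.87)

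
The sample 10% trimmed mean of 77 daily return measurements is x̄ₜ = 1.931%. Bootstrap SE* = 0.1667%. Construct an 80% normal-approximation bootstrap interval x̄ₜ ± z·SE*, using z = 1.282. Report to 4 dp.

(1.7173, 2.1447)

Margin = 1.282 × 0.1667 = 0.21371
Interval: 1.931 ± 0.21371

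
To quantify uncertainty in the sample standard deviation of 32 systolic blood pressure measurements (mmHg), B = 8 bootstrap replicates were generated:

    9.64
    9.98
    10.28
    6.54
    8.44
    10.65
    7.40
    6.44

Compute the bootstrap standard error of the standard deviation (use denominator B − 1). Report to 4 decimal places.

SE* = 1.7048

Bootstrap SE is the standard deviation of the 8 replicate standard deviations.
Mean of replicates: (9.64 + 9.98 + 10.28 + 6.54 + 8.44 + 10.65 + 7.40 + 6.44) / 8 = 69.37000 / 8 = 8.67125
Sum of squared deviations: (+0.96875)² + (+1.30875)² + (+1.60875)² + (−2.13125)² + (−0.23125)² + (+1.97875)² + (−1.27125)² + (−2.23125)² = 20.34509
Variance = 20.34509 / 7 = 2.90644
SE* = √2.90644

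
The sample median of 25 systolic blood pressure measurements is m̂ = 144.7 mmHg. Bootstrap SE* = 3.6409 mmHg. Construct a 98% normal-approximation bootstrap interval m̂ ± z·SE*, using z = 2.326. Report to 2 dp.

(136.23, 153.17)

Margin = 2.326 × 3.6409 = 8.469
Interval: 144.7 ± 8.469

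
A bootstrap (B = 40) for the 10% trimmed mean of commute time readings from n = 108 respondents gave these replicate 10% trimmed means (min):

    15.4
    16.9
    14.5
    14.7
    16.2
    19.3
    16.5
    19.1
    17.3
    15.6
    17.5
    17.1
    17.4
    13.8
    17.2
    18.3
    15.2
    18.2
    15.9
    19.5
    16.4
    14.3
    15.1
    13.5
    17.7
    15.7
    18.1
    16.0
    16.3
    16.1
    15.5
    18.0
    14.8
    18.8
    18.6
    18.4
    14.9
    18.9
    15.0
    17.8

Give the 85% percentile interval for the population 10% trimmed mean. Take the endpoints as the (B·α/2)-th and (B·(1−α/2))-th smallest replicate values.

(14.3, 18.9)

Sorted replicates: 13.5, 13.8, 14.3, 14.5, 14.7, 14.8, 14.9, 15.0, 15.1, 15.2, 15.4, 15.5, 15.6, 15.7, 15.9, 16.0, 16.1, 16.2, 16.3, 16.4, 16.5, 16.9, 17.1, 17.2, 17.3, 17.4, 17.5, 17.7, 17.8, 18.0, 18.1, 18.2, 18.3, 18.4, 18.6, 18.8, 18.9, 19.1, 19.3, 19.5
α = 0.15; lower rank = 40 × 0.075 = 3; upper rank = 40 × 0.925 = 37.
The 3rd smallest replicate is 14.3; the 37th is 18.9.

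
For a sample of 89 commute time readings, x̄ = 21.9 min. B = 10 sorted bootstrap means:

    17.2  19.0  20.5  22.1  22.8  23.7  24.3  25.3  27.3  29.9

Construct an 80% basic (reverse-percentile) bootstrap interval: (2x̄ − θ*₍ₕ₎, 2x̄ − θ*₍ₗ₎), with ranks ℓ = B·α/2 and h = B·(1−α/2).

(16.5, 26.6)

Percentile endpoints at ranks 1 and 9: θ*₍1₎ = 17.2, θ*₍9₎ = 27.3.
Basic interval reflects these around x̄:
  lower = 2 × 21.9 − 27.3 = 16.5
  upper = 2 × 21.9 − 17.2 = 26.6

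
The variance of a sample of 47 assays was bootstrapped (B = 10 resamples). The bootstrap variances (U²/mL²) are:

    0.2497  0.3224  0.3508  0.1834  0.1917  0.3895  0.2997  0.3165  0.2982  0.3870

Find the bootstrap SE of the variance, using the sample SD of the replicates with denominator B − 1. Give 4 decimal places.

SE* = 0.0721

Bootstrap SE is the standard deviation of the 10 replicate variances.
Mean of replicates: (0.2497 + 0.3224 + 0.3508 + 0.1834 + 0.1917 + 0.3895 + 0.2997 + 0.3165 + 0.2982 + 0.3870) / 10 = 2.98890 / 10 = 0.29889
Sum of squared deviations: (−0.04919)² + (+0.02351)² + (+0.05191)² + (−0.11549)² + (−0.10719)² + (+0.09061)² + (+0.00081)² + (+0.01761)² + (−0.00069)² + (+0.08811)² = 0.04678
Variance = 0.04678 / 9 = 0.00520
SE* = √0.00520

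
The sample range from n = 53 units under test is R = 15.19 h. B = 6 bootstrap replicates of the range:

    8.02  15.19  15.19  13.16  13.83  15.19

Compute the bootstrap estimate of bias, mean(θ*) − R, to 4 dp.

bias = −1.7600

mean(θ*) = (8.02 + 15.19 + 15.19 + 13.16 + 13.83 + 15.19) / 6 = 13.43000
bias = 13.43000 − 15.19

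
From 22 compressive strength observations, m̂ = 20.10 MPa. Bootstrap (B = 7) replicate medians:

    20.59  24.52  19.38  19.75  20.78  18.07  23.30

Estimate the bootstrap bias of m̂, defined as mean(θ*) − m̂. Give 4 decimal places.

bias = +0.8129

mean(θ*) = (20.59 + 24.52 + 19.38 + 19.75 + 20.78 + 18.07 + 23.30) / 7 = 20.91286
bias = 20.91286 − 20.10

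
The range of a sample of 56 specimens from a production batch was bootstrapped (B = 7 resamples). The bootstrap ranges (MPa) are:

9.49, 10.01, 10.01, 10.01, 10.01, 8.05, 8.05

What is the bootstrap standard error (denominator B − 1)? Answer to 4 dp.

SE* = 0.9253

Bootstrap SE is the standard deviation of the 7 replicate ranges.
Mean of replicates: (9.49 + 10.01 + 10.01 + 10.01 + 10.01 + 8.05 + 8.05) / 7 = 65.63000 / 7 = 9.37571
Sum of squared deviations: (+0.11429)² + (+0.63429)² + (+0.63429)² + (+0.63429)² + (+0.63429)² + (−1.32571)² + (−1.32571)² = 5.13737
Variance = 5.13737 / 6 = 0.85623
SE* = √0.85623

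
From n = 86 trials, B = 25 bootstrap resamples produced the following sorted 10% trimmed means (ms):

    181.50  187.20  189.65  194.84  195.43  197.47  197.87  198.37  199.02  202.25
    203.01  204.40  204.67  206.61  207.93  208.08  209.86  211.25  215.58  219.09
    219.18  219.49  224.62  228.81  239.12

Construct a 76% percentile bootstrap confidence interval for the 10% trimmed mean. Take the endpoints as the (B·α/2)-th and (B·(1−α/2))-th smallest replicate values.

α = 0.24; lower rank = 25 × 0.120 = 3; upper rank = 25 × 0.880 = 22.
The 3rd smallest replicate is 189.65; the 22nd is 219.49.

(189.65, 219.49)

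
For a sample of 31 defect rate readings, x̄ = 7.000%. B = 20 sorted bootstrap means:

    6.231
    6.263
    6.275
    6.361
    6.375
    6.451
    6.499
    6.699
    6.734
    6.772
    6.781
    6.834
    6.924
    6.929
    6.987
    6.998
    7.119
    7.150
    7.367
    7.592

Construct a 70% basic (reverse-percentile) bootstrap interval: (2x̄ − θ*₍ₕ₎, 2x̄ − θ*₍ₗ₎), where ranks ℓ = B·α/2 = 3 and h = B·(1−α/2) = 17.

(6.881, 7.725)

Percentile endpoints at ranks 3 and 17: θ*₍3₎ = 6.275, θ*₍17₎ = 7.119.
Basic interval reflects these around x̄:
  lower = 2 × 7.000 − 7.119 = 6.881
  upper = 2 × 7.000 − 6.275 = 7.725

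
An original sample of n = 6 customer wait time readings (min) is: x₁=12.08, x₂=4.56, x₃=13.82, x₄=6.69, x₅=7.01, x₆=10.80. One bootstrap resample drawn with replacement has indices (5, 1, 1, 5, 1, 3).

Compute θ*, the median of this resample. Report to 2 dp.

θ* = 12.08

Resample values: 7.01, 12.08, 12.08, 7.01, 12.08, 13.82.
Sorted: 7.01, 7.01, 12.08, 12.08, 12.08, 13.82
Median = average of the two middle values = 12.08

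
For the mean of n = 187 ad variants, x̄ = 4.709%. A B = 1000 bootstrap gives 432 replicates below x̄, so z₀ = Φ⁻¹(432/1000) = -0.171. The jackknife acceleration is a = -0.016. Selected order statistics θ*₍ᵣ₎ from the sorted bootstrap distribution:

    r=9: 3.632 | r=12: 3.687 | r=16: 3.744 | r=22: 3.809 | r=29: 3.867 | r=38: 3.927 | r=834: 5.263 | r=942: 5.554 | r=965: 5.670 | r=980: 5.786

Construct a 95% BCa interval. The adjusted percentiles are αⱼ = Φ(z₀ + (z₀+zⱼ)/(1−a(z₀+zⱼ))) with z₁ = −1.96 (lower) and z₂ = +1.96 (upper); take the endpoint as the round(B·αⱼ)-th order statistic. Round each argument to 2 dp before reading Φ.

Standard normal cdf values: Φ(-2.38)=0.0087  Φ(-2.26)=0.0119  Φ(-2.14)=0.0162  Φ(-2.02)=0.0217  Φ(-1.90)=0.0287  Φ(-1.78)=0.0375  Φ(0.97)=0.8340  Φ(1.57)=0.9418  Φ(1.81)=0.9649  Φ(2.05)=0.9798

(3.632, 5.554)

Lower: z₀ + z₁ = -0.171 + (-1.960) = -2.131; 1 − a(z₀+z₁) = 1 − (-0.016)(-2.131) = 0.9659; argument = -0.171 + (-2.131)/0.9659 = -2.3772 → -2.38.
α₁ = Φ(-2.38) = 0.0087; rank = round(1000 × 0.0087) = 9; θ*₍9₎ = 3.632.
Upper: z₀ + z₂ = 1.789; 1 − a(z₀+z₂) = 1.0286; argument = 1.5682 → 1.57; α₂ = 0.9418; rank = 942; θ*₍942₎ = 5.554.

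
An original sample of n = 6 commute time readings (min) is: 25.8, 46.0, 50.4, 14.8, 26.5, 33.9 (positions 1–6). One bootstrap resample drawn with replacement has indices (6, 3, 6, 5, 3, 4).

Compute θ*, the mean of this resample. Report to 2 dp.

θ* = 34.98

Resample values: 33.9, 50.4, 33.9, 26.5, 50.4, 14.8.
Mean = (33.9 + 50.4 + 33.9 + 26.5 + 50.4 + 14.8) / 6 = 209.90 / 6 = 34.98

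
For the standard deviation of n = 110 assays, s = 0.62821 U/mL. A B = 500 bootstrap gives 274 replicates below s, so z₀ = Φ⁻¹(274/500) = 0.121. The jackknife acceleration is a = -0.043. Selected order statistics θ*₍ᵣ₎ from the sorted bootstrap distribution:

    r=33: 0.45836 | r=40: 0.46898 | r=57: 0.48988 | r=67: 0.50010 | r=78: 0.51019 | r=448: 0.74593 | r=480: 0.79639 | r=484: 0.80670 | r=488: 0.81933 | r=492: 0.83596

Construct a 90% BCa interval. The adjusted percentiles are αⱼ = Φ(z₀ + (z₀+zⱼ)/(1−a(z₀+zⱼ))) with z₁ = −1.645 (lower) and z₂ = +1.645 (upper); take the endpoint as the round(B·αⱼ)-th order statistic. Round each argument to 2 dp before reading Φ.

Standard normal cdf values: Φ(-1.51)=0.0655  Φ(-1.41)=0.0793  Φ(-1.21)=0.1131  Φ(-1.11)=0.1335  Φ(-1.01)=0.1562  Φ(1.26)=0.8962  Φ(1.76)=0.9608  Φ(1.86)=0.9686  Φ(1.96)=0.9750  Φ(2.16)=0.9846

(0.45836, 0.79639)

Lower: z₀ + z₁ = 0.121 + (-1.645) = -1.524; 1 − a(z₀+z₁) = 1 − (-0.043)(-1.524) = 0.9345; argument = 0.121 + (-1.524)/0.9345 = -1.5099 → -1.51.
α₁ = Φ(-1.51) = 0.0655; rank = round(500 × 0.0655) = 33; θ*₍33₎ = 0.45836.
Upper: z₀ + z₂ = 1.766; 1 − a(z₀+z₂) = 1.0759; argument = 1.7624 → 1.76; α₂ = 0.9608; rank = 480; θ*₍480₎ = 0.79639.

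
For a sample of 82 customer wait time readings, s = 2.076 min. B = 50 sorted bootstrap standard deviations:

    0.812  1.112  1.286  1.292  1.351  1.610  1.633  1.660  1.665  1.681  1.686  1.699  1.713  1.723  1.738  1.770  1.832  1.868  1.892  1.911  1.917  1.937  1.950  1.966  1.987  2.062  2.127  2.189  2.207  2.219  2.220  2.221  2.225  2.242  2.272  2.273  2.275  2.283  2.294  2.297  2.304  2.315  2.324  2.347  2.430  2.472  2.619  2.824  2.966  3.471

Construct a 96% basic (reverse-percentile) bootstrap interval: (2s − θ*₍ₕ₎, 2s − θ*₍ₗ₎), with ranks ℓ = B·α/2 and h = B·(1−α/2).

Percentile endpoints at ranks 1 and 49: θ*₍1₎ = 0.812, θ*₍49₎ = 2.966.
Basic interval reflects these around s:
  lower = 2 × 2.076 − 2.966 = 1.186
  upper = 2 × 2.076 − 0.812 = 3.340

(1.186, 3.340)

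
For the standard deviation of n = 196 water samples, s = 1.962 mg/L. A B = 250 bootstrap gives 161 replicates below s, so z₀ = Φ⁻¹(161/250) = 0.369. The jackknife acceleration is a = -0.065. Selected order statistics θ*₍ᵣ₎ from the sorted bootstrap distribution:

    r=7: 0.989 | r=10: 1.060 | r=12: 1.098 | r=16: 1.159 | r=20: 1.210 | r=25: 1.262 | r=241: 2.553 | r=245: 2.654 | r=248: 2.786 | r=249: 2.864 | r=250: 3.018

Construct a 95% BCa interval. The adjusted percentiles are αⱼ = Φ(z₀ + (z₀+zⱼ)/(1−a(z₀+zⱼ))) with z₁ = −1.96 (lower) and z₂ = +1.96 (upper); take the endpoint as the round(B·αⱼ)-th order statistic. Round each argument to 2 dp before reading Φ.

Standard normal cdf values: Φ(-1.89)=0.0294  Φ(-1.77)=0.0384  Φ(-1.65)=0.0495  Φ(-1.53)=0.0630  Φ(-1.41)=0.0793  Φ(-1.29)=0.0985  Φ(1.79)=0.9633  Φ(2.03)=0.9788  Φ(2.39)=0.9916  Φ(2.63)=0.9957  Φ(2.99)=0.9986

(1.210, 2.786)

Lower: z₀ + z₁ = 0.369 + (-1.960) = -1.591; 1 − a(z₀+z₁) = 1 − (-0.065)(-1.591) = 0.8966; argument = 0.369 + (-1.591)/0.8966 = -1.4055 → -1.41.
α₁ = Φ(-1.41) = 0.0793; rank = round(250 × 0.0793) = 20; θ*₍20₎ = 1.210.
Upper: z₀ + z₂ = 2.329; 1 − a(z₀+z₂) = 1.1514; argument = 2.3918 → 2.39; α₂ = 0.9916; rank = 248; θ*₍248₎ = 2.786.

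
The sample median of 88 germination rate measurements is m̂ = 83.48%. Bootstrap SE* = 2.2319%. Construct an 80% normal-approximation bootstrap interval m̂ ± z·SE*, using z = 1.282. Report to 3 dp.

(80.619, 86.341)

Margin = 1.282 × 2.2319 = 2.8613
Interval: 83.48 ± 2.8613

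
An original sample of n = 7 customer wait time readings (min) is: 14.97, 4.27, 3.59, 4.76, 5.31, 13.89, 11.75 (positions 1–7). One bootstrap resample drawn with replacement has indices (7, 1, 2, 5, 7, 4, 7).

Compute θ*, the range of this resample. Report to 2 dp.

θ* = 10.70

Resample values: 11.75, 14.97, 4.27, 5.31, 11.75, 4.76, 11.75.
Range = 14.97 − 4.27 = 10.70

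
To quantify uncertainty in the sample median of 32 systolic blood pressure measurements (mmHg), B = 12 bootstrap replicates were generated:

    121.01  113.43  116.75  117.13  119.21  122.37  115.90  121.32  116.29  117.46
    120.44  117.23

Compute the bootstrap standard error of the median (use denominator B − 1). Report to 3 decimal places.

SE* = 2.654

Bootstrap SE is the standard deviation of the 12 replicate medians.
Mean of replicates: (121.01 + 113.43 + 116.75 + 117.13 + 119.21 + 122.37 + 115.90 + 121.32 + 116.29 + 117.46 + 120.44 + 117.23) / 12 = 1418.5400 / 12 = 118.2117
Sum of squared deviations: (+2.7983)² + (−4.7817)² + (−1.4617)² + (−1.0817)² + (+0.9983)² + (+4.1583)² + (−2.3117)² + (+3.1083)² + (−1.9217)² + (−0.7517)² + (+2.2283)² + (−0.9817)² = 77.4824
Variance = 77.4824 / 11 = 7.0439
SE* = √7.0439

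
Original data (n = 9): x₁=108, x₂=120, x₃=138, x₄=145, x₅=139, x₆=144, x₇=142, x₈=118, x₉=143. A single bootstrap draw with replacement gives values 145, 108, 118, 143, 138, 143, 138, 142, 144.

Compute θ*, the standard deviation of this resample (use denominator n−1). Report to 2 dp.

θ* = 13.19

Mean = 135.4444; sum of squared deviations = 1392.2222
s² = 1392.2222 / 8 = 174.0278
s = √174.0278 = 13.19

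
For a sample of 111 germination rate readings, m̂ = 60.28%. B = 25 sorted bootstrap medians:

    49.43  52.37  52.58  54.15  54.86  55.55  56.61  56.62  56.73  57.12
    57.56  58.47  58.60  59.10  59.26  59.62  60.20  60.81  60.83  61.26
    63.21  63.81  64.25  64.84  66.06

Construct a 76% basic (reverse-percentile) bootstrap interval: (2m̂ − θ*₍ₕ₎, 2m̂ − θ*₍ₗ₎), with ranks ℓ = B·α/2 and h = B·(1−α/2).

(56.75, 67.98)

Percentile endpoints at ranks 3 and 22: θ*₍3₎ = 52.58, θ*₍22₎ = 63.81.
Basic interval reflects these around m̂:
  lower = 2 × 60.28 − 63.81 = 56.75
  upper = 2 × 60.28 − 52.58 = 67.98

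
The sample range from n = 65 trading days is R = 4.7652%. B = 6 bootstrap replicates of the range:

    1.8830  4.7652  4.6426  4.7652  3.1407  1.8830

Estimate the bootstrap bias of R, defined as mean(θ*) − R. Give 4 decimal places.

bias = −1.2519

mean(θ*) = (1.8830 + 4.7652 + 4.6426 + 4.7652 + 3.1407 + 1.8830) / 6 = 3.51328
bias = 3.51328 − 4.7652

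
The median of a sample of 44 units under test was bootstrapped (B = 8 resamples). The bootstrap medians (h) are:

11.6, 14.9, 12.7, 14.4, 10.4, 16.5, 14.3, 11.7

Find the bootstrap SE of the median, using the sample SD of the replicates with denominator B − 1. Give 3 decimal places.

SE* = 2.043

Bootstrap SE is the standard deviation of the 8 replicate medians.
Mean of replicates: (11.6 + 14.9 + 12.7 + 14.4 + 10.4 + 16.5 + 14.3 + 11.7) / 8 = 106.5000 / 8 = 13.3125
Sum of squared deviations: (−1.7125)² + (+1.5875)² + (−0.6125)² + (+1.0875)² + (−2.9125)² + (+3.1875)² + (+0.9875)² + (−1.6125)² = 29.2288
Variance = 29.2288 / 7 = 4.1755
SE* = √4.1755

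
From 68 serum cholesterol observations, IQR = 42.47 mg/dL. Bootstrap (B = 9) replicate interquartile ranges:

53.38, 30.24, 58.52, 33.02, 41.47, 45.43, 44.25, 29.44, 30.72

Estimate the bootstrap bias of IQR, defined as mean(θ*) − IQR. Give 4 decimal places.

bias = −1.7511

mean(θ*) = (53.38 + 30.24 + 58.52 + 33.02 + 41.47 + 45.43 + 44.25 + 29.44 + 30.72) / 9 = 40.71889
bias = 40.71889 − 42.47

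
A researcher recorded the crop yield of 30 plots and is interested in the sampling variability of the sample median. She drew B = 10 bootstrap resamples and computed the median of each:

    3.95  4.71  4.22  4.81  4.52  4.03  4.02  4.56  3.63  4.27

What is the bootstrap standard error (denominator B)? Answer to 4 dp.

Bootstrap SE is the standard deviation of the 10 replicate medians.
Mean of replicates: (3.95 + 4.71 + 4.22 + 4.81 + 4.52 + 4.03 + 4.02 + 4.56 + 3.63 + 4.27) / 10 = 42.72000 / 10 = 4.27200
Sum of squared deviations: (−0.32200)² + (+0.43800)² + (−0.05200)² + (+0.53800)² + (+0.24800)² + (−0.24200)² + (−0.25200)² + (+0.28800)² + (−0.64200)² + (−0.00200)² = 1.26636
Variance = 1.26636 / 10 = 0.12664
SE* = √0.12664

SE* = 0.3559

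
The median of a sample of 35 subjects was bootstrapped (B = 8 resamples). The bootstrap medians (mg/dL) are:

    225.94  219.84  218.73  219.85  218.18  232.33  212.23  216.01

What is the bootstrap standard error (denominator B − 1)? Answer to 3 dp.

Bootstrap SE is the standard deviation of the 8 replicate medians.
Mean of replicates: (225.94 + 219.84 + 218.73 + 219.85 + 218.18 + 232.33 + 212.23 + 216.01) / 8 = 1763.1100 / 8 = 220.3887
Sum of squared deviations: (+5.5513)² + (−0.5487)² + (−1.6587)² + (−0.5387)² + (−2.2087)² + (+11.9413)² + (−8.1587)² + (−4.3787)² = 267.3699
Variance = 267.3699 / 7 = 38.1957
SE* = √38.1957

SE* = 6.180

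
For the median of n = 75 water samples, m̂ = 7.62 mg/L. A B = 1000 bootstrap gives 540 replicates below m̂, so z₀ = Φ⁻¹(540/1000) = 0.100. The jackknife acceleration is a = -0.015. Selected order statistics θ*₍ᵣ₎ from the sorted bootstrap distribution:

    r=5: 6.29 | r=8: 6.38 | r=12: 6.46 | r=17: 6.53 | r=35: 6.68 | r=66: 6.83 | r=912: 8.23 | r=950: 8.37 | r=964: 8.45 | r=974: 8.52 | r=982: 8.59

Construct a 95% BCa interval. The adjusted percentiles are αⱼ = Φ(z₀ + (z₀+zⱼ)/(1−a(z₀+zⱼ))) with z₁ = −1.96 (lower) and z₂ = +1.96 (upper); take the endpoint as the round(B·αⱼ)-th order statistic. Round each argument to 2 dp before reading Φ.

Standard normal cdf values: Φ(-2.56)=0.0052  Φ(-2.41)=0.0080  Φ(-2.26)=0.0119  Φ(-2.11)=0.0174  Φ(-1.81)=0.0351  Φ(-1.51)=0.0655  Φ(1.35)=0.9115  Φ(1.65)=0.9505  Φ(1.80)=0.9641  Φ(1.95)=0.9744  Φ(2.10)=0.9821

(6.68, 8.59)

Lower: z₀ + z₁ = 0.100 + (-1.960) = -1.860; 1 − a(z₀+z₁) = 1 − (-0.015)(-1.860) = 0.9721; argument = 0.100 + (-1.860)/0.9721 = -1.8134 → -1.81.
α₁ = Φ(-1.81) = 0.0351; rank = round(1000 × 0.0351) = 35; θ*₍35₎ = 6.68.
Upper: z₀ + z₂ = 2.060; 1 − a(z₀+z₂) = 1.0309; argument = 2.0983 → 2.10; α₂ = 0.9821; rank = 982; θ*₍982₎ = 8.59.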